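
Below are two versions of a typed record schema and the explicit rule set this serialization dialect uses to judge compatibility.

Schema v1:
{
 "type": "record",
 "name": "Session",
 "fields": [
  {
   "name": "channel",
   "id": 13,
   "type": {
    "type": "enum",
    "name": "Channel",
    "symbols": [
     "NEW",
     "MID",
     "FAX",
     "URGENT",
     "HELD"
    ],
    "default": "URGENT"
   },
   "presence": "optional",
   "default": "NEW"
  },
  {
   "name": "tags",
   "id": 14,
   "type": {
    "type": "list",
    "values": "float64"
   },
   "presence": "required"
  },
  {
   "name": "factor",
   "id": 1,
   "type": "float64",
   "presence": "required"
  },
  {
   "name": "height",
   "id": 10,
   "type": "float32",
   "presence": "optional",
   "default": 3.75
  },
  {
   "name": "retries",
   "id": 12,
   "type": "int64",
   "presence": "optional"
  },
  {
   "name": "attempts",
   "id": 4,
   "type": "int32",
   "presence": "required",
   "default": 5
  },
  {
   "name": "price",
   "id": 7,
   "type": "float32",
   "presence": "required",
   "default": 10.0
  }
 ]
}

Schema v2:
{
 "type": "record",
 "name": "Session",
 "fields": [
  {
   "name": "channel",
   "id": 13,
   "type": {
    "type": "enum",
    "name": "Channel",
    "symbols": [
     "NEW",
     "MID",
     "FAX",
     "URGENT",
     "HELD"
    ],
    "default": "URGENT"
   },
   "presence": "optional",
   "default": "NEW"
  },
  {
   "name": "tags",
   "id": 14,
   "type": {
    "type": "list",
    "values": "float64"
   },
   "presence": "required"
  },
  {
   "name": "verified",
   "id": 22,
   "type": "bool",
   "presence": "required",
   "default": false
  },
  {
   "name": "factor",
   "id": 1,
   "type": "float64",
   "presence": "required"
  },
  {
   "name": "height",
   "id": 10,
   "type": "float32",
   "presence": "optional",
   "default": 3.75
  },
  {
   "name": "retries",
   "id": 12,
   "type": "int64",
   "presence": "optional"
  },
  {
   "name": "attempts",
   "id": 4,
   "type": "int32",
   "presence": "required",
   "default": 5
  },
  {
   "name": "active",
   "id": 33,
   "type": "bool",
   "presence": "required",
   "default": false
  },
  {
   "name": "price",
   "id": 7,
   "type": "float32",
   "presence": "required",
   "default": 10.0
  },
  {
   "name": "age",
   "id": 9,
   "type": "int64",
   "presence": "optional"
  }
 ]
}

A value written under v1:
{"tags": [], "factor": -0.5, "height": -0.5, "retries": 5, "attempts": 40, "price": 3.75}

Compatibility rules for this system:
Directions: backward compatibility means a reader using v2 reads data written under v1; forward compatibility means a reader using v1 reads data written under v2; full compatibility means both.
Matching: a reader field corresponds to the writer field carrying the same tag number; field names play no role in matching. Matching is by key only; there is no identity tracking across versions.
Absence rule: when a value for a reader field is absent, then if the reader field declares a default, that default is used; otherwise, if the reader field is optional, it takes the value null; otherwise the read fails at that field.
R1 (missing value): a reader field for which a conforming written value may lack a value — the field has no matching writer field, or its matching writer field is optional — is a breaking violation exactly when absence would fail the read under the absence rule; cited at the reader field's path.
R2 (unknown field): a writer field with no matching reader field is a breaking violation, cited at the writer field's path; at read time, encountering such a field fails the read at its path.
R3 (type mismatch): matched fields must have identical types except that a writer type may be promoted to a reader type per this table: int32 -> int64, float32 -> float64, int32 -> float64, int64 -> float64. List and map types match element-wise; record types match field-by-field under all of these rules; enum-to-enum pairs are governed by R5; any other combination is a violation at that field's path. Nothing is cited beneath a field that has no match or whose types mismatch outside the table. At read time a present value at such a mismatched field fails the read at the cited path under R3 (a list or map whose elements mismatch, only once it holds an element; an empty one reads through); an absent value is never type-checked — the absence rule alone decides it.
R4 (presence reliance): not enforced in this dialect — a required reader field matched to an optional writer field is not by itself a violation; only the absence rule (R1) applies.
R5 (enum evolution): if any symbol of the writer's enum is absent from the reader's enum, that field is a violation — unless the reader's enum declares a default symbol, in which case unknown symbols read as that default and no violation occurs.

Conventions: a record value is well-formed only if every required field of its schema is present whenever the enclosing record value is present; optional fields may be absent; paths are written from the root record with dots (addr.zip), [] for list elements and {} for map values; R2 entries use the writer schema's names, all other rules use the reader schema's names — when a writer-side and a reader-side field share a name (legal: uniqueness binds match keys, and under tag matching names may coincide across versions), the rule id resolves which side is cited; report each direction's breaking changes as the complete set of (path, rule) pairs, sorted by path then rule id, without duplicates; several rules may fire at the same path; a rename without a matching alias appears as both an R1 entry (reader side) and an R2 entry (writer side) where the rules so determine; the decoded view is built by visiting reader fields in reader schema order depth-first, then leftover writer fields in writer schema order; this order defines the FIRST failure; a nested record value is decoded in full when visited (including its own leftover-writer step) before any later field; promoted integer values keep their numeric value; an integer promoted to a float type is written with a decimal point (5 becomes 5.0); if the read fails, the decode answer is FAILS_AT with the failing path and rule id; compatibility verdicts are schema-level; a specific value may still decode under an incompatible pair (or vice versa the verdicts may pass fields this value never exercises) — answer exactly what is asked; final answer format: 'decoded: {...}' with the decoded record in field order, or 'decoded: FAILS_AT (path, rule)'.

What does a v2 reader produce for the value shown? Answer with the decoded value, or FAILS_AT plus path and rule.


decoded: {"channel": "NEW", "tags": [], "verified": false, "factor": -0.5, "height": -0.5, "retries": 5, "attempts": 40, "active": false, "price": 3.75, "age": null}

each type pair in Session: writer, then reader
migrating the Session value to v2:
  channel := "NEW" (missing; default applied)
  tags := []
  verified := false (missing; default applied)
  factor := -0.5
  height := -0.5
  retries := 5
  attempts := 40
  active := false (missing; default applied)
  price := 3.75
  age := null (missing; optional => null)
  => decoded: {"channel": "NEW", "tags": [], "verified": false, "factor": -0.5, "height": -0.5, "retries": 5, "attempts": 40, "active": false, "price": 3.75, "age": null}


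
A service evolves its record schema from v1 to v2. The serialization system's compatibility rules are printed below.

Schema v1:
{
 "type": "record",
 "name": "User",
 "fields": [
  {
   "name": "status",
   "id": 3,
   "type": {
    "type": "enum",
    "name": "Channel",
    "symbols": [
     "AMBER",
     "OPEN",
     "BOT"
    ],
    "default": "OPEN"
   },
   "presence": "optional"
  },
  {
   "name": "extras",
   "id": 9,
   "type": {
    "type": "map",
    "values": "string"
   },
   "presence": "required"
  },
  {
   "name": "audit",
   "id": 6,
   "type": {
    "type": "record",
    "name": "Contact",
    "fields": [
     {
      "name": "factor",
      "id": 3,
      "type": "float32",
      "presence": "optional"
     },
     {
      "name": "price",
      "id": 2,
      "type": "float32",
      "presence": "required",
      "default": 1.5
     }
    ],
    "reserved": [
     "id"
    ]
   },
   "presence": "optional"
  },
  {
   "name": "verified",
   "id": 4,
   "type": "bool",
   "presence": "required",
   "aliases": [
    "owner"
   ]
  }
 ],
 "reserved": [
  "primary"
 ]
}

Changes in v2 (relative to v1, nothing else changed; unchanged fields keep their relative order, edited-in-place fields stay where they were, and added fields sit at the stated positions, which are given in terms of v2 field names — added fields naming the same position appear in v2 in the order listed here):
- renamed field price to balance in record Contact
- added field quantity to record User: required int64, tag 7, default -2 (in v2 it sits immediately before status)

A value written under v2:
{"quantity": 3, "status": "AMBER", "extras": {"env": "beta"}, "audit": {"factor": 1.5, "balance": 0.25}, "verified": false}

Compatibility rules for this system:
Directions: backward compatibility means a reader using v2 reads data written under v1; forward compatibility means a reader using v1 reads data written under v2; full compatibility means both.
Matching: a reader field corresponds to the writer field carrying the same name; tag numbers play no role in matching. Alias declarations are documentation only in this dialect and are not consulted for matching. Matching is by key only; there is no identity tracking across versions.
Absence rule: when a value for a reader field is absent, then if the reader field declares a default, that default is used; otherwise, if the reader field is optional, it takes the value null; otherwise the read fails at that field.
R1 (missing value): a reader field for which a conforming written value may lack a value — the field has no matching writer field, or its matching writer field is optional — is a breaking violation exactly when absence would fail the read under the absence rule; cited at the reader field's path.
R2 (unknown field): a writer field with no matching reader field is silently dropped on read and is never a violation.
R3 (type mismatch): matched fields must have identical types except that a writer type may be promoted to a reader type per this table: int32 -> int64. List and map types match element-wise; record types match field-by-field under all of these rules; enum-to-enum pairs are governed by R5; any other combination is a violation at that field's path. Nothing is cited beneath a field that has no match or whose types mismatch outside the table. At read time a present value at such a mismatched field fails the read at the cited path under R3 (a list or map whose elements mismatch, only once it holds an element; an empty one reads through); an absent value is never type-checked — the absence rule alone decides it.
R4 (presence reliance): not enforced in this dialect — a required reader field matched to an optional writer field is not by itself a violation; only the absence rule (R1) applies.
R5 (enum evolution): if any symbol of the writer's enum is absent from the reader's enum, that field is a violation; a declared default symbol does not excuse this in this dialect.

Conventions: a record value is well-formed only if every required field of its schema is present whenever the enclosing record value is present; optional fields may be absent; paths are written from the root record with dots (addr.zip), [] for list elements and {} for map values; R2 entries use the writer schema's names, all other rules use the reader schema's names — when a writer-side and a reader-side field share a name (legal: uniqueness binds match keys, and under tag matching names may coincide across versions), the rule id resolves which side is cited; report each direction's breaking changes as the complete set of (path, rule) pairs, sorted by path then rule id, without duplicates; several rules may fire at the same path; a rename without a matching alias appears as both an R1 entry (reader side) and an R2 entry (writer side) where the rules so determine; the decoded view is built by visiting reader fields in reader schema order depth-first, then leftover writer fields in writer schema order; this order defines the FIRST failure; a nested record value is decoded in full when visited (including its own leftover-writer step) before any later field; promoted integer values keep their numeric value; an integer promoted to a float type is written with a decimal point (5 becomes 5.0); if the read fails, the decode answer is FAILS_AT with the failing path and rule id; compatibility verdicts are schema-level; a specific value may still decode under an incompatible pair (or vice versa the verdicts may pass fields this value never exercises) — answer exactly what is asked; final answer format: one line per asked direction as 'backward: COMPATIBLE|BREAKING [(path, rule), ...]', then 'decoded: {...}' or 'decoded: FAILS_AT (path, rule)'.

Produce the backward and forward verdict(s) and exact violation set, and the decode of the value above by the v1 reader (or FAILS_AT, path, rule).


backward: COMPATIBLE []; forward: COMPATIBLE []; decoded: {"status": "AMBER", "extras": {"env": "beta"}, "audit": {"factor": 1.5, "price": 1.5}, "verified": false}

each type pair in User: writer, then reader
backward pass over User, reader schema v2, writer schema v1:
  no writer field matches reader quantity
  status <- status (Channel -> Channel, writer optional)
  extras <- extras (map<string, string> -> map<string, string>, writer required)
  audit <- audit (Contact -> Contact, writer optional)
  verified <- verified (bool -> bool, writer required)
  audit.factor <- audit.factor (float32 -> float32, writer optional)
  no writer field matches reader audit.balance
  writer audit.price: unknown to reader
  => backward verdict for User: COMPATIBLE, no violations
forward pass over User, reader schema v1, writer schema v2:
  status <- status (Channel -> Channel, writer optional)
  extras <- extras (map<string, string> -> map<string, string>, writer required)
  audit <- audit (Contact -> Contact, writer optional)
  verified <- verified (bool -> bool, writer required)
  writer quantity: unknown to reader
  audit.factor <- audit.factor (float32 -> float32, writer optional)
  no writer field matches reader audit.price
  writer audit.balance: unknown to reader
  => forward verdict for User: COMPATIBLE, no violations
decode walk for User under reader schema v1:
  status := "AMBER"
  extras := {"env": "beta"}
  audit.factor := 1.5
  audit.price := 1.5 (absent -> default)
  writer audit.balance: unknown -> dropped
  verified := false
  writer quantity: unknown -> dropped
  => decoded: {"status": "AMBER", "extras": {"env": "beta"}, "audit": {"factor": 1.5, "price": 1.5}, "verified": false}


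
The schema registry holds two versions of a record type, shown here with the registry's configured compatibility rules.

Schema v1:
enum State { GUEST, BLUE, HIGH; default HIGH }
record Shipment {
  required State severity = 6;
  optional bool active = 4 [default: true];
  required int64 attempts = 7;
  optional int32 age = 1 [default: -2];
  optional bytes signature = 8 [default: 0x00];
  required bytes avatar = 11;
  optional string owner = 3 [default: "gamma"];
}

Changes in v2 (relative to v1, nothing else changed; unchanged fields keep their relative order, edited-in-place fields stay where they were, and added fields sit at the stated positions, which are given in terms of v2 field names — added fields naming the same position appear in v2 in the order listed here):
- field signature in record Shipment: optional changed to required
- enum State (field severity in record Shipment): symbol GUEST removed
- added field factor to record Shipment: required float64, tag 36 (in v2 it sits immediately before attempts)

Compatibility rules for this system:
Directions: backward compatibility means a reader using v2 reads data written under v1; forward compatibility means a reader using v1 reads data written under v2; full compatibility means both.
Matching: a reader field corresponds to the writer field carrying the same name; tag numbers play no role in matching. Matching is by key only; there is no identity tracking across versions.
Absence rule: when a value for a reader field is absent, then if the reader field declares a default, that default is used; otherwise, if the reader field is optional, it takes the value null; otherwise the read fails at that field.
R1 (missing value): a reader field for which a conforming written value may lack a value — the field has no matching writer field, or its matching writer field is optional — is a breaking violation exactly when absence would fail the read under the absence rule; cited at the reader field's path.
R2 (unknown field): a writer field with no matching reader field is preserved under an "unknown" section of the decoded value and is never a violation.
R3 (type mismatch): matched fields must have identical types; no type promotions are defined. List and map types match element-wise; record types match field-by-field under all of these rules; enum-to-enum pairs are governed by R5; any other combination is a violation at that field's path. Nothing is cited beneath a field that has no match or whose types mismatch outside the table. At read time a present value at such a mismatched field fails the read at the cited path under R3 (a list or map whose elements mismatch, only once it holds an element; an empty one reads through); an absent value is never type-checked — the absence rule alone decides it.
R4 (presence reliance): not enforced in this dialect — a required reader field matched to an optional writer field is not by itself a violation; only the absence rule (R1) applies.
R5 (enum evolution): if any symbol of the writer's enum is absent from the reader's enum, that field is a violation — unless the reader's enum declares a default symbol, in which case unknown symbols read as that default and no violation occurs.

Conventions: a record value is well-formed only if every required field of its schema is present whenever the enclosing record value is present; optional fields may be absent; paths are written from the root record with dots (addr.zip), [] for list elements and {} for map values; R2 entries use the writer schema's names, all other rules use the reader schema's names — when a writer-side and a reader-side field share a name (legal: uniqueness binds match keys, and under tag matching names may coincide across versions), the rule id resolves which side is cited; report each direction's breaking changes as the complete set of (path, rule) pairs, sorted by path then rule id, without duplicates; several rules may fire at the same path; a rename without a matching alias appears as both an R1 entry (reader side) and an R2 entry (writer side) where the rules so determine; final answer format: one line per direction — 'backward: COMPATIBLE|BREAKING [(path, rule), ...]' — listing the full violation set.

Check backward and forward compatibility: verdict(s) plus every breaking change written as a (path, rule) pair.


backward: BREAKING [(factor, R1)]; forward: COMPATIBLE []

each type pair in Shipment: writer, then reader
backward pass over Shipment, reader schema v2, writer schema v1:
  severity: State -> State, writer required; from severity
  active: bool -> bool, writer optional; from active
  no writer field matches reader factor
  attempts: int64 -> int64, writer required; from attempts
  age: int32 -> int32, writer optional; from age
  signature: bytes -> bytes, writer optional; from signature
  avatar: bytes -> bytes, writer required; from avatar
  owner: string -> string, writer optional; from owner
  breaking: (factor, R1)
  => backward verdict for Shipment: BREAKING, 1 violation(s)
forward pass over Shipment, reader schema v1, writer schema v2:
  severity: State -> State, writer required; from severity
  active: bool -> bool, writer optional; from active
  attempts: int64 -> int64, writer required; from attempts
  age: int32 -> int32, writer optional; from age
  signature: bytes -> bytes, writer required; from signature
  avatar: bytes -> bytes, writer required; from avatar
  owner: string -> string, writer optional; from owner
  writer field factor has no reader counterpart
  => no violations; forward on Shipment: COMPATIBLE


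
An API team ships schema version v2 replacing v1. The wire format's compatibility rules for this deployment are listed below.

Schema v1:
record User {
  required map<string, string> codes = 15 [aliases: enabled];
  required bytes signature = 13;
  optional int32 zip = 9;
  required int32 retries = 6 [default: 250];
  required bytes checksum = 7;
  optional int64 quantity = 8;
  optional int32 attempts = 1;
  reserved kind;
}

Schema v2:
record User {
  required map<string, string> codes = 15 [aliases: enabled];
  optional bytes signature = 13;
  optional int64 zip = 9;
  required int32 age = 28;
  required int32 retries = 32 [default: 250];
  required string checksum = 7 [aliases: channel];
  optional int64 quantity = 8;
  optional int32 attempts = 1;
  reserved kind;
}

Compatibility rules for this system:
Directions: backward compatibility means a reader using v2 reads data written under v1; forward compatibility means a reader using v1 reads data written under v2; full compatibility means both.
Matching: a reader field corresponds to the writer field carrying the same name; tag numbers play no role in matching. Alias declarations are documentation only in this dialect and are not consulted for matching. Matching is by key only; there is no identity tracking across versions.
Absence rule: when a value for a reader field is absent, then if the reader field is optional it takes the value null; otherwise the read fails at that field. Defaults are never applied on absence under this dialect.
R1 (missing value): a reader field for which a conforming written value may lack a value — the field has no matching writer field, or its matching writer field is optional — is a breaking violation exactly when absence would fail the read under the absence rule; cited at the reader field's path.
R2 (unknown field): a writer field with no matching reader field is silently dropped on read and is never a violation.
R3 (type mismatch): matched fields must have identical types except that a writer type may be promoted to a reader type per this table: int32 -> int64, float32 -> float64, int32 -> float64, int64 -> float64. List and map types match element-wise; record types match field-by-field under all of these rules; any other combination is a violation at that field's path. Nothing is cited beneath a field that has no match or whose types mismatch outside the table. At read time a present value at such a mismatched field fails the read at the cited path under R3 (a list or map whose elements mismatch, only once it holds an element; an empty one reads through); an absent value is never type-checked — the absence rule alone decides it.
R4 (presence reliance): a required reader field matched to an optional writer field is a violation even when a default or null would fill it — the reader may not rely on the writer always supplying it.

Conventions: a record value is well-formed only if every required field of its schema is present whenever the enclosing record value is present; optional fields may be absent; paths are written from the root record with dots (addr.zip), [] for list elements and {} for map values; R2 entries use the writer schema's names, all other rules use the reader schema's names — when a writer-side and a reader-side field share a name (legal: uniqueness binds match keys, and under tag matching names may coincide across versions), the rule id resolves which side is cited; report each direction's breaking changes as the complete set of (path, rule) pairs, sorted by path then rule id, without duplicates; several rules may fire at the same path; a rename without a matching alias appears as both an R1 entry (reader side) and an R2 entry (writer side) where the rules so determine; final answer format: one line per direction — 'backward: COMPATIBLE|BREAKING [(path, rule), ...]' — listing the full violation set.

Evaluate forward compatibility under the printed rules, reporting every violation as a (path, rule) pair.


forward: BREAKING [(checksum, R3), (signature, R1), (signature, R4), (zip, R3)]

the writer's type comes first in each User pair
forward for User (reader v1, writer v2):
  writer required, map<string, string> -> map<string, string>: reader codes maps from writer codes
  writer optional, bytes -> bytes: reader signature maps from writer signature
  writer optional, int64 -> int32: reader zip maps from writer zip
  writer required, int32 -> int32: reader retries maps from writer retries
  writer required, string -> bytes: reader checksum maps from writer checksum
  writer optional, int64 -> int64: reader quantity maps from writer quantity
  writer optional, int32 -> int32: reader attempts maps from writer attempts
  age (writer side), unknown to reader
  R3 fires at checksum
  R1 fires at signature
  R4 fires at signature
  R3 fires at zip
  forward on User therefore BREAKING (4)
diffs on User not affecting the asked answer:
  field retries in record User: tag 6 changed to 32 -> inert for the asked User verdict: nothing fires
  added field age to record User: required int32, tag 28 (in v2 it sits immediately before retries) -> its effect on User is confined to the backward direction, not asked


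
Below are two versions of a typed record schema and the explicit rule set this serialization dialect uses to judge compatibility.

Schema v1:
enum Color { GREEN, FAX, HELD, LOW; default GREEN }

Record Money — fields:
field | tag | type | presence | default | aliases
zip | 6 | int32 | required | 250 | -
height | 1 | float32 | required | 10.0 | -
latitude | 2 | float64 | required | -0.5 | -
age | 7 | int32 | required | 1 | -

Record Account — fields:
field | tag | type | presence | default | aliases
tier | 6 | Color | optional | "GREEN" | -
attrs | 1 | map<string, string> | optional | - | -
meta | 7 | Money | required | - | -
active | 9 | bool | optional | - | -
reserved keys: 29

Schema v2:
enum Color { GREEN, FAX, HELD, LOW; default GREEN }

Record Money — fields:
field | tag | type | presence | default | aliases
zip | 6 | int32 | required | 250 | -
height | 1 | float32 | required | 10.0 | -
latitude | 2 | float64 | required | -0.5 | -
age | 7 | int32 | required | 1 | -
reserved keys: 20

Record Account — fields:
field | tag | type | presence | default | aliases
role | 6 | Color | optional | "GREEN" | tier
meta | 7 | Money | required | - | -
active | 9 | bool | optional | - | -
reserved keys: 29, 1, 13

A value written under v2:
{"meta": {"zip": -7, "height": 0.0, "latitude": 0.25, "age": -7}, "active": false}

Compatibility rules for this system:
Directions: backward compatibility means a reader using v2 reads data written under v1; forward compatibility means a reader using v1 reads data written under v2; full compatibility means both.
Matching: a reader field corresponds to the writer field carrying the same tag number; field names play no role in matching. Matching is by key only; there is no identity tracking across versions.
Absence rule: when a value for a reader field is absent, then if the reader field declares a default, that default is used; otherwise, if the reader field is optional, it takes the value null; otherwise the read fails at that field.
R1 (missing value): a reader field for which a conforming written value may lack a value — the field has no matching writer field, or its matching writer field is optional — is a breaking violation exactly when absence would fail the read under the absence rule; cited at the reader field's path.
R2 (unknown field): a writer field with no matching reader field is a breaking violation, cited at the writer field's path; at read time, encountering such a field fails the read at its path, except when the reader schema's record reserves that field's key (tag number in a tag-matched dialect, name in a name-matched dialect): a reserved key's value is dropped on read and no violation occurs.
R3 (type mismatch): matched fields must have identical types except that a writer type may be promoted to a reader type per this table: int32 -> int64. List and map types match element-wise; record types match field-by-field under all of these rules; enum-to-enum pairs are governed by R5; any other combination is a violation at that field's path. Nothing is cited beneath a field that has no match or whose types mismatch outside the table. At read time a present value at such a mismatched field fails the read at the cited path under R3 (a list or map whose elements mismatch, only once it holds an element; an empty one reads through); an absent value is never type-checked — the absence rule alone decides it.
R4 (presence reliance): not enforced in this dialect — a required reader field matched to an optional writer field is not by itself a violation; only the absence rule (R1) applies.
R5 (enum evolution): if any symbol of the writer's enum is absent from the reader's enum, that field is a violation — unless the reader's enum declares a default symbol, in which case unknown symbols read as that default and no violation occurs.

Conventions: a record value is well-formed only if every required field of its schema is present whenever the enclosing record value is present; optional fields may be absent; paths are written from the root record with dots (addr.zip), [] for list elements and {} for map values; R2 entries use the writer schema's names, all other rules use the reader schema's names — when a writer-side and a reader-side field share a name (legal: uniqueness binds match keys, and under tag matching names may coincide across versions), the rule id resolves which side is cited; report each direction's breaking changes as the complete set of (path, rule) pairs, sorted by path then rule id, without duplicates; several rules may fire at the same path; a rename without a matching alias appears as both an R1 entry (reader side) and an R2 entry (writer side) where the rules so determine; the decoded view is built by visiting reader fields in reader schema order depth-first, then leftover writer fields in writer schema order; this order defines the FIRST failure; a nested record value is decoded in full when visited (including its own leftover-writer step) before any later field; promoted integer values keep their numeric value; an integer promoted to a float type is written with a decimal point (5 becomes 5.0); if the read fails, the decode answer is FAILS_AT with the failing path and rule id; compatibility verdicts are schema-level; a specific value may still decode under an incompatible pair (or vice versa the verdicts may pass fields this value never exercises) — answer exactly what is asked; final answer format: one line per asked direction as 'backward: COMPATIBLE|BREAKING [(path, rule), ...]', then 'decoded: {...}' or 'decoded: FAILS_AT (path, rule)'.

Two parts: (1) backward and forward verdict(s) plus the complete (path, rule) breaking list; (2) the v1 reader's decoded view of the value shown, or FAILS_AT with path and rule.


backward: COMPATIBLE []; forward: COMPATIBLE []; decoded: {"tier": "GREEN", "attrs": null, "meta": {"zip": -7, "height": 0.0, "latitude": 0.25, "age": -7}, "active": false}

each type pair in Account: writer, then reader
backward for Account (reader v2, writer v1):
  writer optional, Color -> Color: reader role maps from writer tier
  writer required, Money -> Money: reader meta maps from writer meta
  writer optional, bool -> bool: reader active maps from writer active
  writer field attrs has no reader counterpart
  writer required, int32 -> int32: reader meta.zip maps from writer meta.zip
  writer required, float32 -> float32: reader meta.height maps from writer meta.height
  writer required, float64 -> float64: reader meta.latitude maps from writer meta.latitude
  writer required, int32 -> int32: reader meta.age maps from writer meta.age
  => backward verdict for Account: COMPATIBLE, no violations
forward for Account (reader v1, writer v2):
  writer optional, Color -> Color: reader tier maps from writer role
  attrs: no writer match
  writer required, Money -> Money: reader meta maps from writer meta
  writer optional, bool -> bool: reader active maps from writer active
  writer required, int32 -> int32: reader meta.zip maps from writer meta.zip
  writer required, float32 -> float32: reader meta.height maps from writer meta.height
  writer required, float64 -> float64: reader meta.latitude maps from writer meta.latitude
  writer required, int32 -> int32: reader meta.age maps from writer meta.age
  => forward verdict for Account: COMPATIBLE, no violations
decode walk for Account under reader schema v1:
  tier := "GREEN" (absent -> default)
  attrs := null (absent, optional -> null)
  meta.zip := -7
  meta.height := 0.0
  meta.latitude := 0.25
  meta.age := -7
  active := false
  => decoded: {"tier": "GREEN", "attrs": null, "meta": {"zip": -7, "height": 0.0, "latitude": 0.25, "age": -7}, "active": false}


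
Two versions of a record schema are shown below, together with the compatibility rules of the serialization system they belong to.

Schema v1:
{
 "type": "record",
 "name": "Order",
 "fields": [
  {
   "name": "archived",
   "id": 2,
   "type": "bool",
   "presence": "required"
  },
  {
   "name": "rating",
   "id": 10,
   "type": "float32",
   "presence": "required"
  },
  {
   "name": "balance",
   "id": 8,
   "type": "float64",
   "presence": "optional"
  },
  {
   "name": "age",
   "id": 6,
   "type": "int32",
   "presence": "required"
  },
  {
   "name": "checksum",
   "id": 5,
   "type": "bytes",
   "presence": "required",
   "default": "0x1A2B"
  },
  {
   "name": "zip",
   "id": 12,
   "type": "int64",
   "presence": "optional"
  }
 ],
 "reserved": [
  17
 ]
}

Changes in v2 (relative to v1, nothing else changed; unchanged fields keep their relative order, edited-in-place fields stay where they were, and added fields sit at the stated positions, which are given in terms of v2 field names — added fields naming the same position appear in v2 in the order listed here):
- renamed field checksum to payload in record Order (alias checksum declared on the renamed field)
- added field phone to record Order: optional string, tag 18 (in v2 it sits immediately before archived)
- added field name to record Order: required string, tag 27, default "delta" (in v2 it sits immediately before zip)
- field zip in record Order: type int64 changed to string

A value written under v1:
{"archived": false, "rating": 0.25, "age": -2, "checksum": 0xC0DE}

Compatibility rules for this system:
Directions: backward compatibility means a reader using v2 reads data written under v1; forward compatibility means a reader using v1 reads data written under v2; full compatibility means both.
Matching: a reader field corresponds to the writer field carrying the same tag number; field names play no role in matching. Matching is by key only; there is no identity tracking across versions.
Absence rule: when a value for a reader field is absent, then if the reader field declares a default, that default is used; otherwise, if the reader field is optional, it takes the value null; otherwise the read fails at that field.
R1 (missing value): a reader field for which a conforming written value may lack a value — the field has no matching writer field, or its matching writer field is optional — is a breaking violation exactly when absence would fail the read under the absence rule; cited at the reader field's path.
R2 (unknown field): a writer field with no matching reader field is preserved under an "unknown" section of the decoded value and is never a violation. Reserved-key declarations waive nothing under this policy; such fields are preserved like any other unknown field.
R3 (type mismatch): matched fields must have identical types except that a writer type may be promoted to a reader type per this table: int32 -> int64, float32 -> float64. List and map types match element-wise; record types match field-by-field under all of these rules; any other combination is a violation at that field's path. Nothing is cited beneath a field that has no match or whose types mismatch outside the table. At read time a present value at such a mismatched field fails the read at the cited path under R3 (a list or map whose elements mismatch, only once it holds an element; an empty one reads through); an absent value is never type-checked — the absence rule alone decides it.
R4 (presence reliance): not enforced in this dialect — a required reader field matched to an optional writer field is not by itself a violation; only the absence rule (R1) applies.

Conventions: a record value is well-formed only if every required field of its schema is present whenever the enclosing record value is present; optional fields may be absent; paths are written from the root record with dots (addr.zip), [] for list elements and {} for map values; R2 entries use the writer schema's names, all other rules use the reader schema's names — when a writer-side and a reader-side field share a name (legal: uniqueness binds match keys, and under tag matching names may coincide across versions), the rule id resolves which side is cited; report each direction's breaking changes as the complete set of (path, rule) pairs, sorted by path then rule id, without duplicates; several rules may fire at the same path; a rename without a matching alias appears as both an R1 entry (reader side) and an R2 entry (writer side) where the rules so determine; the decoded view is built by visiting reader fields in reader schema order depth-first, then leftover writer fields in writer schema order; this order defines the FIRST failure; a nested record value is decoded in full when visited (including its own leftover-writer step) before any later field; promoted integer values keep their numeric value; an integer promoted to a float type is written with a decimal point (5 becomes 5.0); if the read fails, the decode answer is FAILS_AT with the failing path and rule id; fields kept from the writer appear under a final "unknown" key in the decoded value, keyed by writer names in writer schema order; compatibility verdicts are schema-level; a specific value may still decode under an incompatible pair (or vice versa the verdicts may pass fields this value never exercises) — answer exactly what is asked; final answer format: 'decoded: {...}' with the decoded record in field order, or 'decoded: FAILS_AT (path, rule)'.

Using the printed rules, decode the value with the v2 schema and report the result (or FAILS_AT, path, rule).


decoded: {"phone": null, "archived": false, "rating": 0.25, "balance": null, "age": -2, "payload": 0xC0DE, "name": "delta", "zip": null}

in Order below, arrows point writer -> reader
decode (reader v2):
  phone := null (not supplied -> null)
  archived := false
  rating := 0.25
  balance := null (not supplied -> null)
  age := -2
  payload := 0xC0DE (from writer checksum)
  name := "delta" (no value, default fills)
  zip := null (not supplied -> null)
  => decoded: {"phone": null, "archived": false, "rating": 0.25, "balance": null, "age": -2, "payload": 0xC0DE, "name": "delta", "zip": null}
remaining Order differences; none change what is asked:
  field zip in record Order: type int64 changed to string -> affects the rule determinations only; this particular Order value decodes identically


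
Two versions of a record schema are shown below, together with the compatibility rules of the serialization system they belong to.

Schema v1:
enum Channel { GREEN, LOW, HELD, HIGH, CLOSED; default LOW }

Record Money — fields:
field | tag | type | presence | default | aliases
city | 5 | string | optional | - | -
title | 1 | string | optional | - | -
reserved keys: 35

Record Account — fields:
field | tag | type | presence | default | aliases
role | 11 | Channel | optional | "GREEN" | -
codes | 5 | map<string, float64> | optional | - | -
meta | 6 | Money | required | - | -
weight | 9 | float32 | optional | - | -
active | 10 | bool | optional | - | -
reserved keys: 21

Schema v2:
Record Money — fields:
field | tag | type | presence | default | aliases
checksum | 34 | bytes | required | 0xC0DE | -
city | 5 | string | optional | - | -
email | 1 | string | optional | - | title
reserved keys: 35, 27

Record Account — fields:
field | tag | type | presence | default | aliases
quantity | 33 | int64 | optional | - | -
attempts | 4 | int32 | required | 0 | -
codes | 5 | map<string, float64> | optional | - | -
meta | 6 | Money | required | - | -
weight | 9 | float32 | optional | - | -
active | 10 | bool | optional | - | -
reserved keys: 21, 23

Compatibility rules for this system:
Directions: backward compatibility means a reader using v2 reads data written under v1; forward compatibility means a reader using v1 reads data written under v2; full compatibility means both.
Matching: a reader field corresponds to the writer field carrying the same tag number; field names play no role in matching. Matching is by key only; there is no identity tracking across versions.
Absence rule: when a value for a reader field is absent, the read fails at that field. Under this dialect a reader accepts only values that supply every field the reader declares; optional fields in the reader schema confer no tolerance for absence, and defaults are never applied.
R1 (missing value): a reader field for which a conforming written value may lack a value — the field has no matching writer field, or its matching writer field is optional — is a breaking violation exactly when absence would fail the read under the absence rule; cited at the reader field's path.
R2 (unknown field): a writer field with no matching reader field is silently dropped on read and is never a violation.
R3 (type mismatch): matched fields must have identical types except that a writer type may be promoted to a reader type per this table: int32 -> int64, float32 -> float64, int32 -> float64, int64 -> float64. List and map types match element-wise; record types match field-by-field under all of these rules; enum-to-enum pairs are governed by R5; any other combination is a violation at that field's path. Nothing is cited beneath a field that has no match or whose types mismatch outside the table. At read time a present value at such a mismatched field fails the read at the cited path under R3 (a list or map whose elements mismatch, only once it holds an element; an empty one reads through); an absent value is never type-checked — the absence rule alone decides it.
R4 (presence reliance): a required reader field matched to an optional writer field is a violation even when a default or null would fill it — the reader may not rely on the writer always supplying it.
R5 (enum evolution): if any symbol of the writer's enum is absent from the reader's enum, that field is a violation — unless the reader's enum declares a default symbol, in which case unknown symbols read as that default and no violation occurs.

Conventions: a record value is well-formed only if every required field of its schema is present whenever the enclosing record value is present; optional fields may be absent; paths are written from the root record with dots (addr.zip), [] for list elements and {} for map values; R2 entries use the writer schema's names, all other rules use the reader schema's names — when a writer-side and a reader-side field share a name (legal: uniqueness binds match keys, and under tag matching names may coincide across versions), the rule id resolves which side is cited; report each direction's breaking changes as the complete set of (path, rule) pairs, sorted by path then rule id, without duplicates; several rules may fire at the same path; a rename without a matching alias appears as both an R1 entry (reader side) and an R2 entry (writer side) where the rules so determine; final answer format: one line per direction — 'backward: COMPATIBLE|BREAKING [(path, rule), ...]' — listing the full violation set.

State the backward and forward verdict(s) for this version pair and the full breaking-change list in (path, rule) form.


arrows below run writer -> reader for Account
backward pass over Account, reader schema v2, writer schema v1:
  quantity: no writer-side match
  attempts: no writer-side match
  map<string, float64> -> map<string, float64>, writer optional: codes aligns to codes
  Money -> Money, writer required: meta aligns to meta
  float32 -> float32, writer optional: weight aligns to weight
  bool -> bool, writer optional: active aligns to active
  writer role: unknown to reader
  meta.checksum: no writer-side match
  string -> string, writer optional: meta.city aligns to meta.city
  string -> string, writer optional: meta.email aligns to meta.title
  breaking: (active, R1)
  breaking: (attempts, R1)
  breaking: (codes, R1)
  breaking: (meta.checksum, R1)
  breaking: (meta.city, R1)
  breaking: (meta.email, R1)
  breaking: (quantity, R1)
  breaking: (weight, R1)
  backward on Account therefore BREAKING (8)
forward pass over Account, reader schema v1, writer schema v2:
  role: no writer-side match
  map<string, float64> -> map<string, float64>, writer optional: codes aligns to codes
  Money -> Money, writer required: meta aligns to meta
  float32 -> float32, writer optional: weight aligns to weight
  bool -> bool, writer optional: active aligns to active
  writer quantity: unknown to reader
  writer attempts: unknown to reader
  string -> string, writer optional: meta.city aligns to meta.city
  string -> string, writer optional: meta.title aligns to meta.email
  writer meta.checksum: unknown to reader
  breaking: (active, R1)
  breaking: (codes, R1)
  breaking: (meta.city, R1)
  breaking: (meta.title, R1)
  breaking: (role, R1)
  breaking: (weight, R1)
  forward on Account therefore BREAKING (6)

backward: BREAKING [(active, R1), (attempts, R1), (codes, R1), (meta.checksum, R1), (meta.city, R1), (meta.email, R1), (quantity, R1), (weight, R1)]; forward: BREAKING [(active, R1), (codes, R1), (meta.city, R1), (meta.title, R1), (role, R1), (weight, R1)]
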